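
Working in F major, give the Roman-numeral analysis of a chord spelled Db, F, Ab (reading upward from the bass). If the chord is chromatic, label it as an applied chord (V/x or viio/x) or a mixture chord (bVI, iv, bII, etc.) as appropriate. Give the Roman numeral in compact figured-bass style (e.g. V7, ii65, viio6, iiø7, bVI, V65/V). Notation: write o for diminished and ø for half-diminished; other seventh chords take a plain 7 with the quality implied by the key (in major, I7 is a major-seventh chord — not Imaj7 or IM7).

bVI

Stacked in thirds the chord is Db-F-Ab: a major triad on Db.
Db is the lowered sixth degree of F major (diatonic 6 would be D). This is a major triad on the lowered sixth degree, borrowed from the parallel minor.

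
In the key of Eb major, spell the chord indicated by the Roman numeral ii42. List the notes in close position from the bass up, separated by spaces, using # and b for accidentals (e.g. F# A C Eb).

In Eb major, the second degree is F, and the diatonic chord built there is a minor seventh chord.
Stacking thirds from F gives F-Ab-C-Eb.
The figured bass 42 indicates third inversion, placing the seventh (Eb) in the bass: Eb-F-Ab-C.

Eb F Ab C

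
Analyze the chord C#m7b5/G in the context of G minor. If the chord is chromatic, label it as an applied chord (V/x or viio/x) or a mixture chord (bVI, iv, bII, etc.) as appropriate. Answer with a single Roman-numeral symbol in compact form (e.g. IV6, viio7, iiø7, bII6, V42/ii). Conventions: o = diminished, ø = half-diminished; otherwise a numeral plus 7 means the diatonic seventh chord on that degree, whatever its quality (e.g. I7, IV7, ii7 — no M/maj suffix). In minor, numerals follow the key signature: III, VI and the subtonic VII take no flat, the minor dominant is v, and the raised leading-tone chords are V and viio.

viiø43/V

Stacked in thirds the chord is C#-E-G-B: a half-diminished seventh chord on C#.
C# sits a half step below D (V in G minor); a diminished chord there is the applied leading-tone chord of V.
With G in the bass the chord is in second inversion, so the figured bass is 43.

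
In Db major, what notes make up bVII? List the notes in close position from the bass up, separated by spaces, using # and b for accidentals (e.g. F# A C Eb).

Cb Eb Gb

Scale degree 7 in Db major is C; lowering it a half step gives Cb. bVII is a major triad on the lowered seventh degree (the subtonic), borrowed from the parallel minor.
So the chord is Cb-Eb-Gb, a major triad.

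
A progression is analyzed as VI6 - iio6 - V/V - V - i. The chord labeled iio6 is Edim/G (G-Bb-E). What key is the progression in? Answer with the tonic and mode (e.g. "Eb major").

D minor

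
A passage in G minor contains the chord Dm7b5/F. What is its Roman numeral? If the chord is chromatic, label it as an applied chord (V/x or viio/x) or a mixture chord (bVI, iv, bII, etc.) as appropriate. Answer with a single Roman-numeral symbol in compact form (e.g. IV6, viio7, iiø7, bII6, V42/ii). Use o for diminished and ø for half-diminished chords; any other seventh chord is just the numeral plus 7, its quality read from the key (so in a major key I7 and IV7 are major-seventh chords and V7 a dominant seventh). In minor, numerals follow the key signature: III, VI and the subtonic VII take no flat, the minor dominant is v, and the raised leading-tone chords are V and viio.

viiø65/VI

Stacked in thirds the chord is D-F-Ab-C: a half-diminished seventh chord on D.
D sits a half step below Eb (VI in G minor); a diminished chord there is the applied leading-tone chord of VI.
With F in the bass the chord is in first inversion, so the figured bass is 65.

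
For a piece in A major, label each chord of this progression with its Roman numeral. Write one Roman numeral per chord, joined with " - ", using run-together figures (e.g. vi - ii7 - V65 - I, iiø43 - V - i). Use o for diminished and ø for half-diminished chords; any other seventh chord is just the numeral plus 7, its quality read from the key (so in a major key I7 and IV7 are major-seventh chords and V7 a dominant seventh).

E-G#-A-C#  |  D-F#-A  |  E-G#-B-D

E-G#-A-C#: root A is the tonic; major seventh chord there is I43.
D-F#-A has root D, degree 4 in A major, so IV.
E-G#-B-D: dominant seventh chord on E = scale degree 5 → V7.

I43 - IV - V7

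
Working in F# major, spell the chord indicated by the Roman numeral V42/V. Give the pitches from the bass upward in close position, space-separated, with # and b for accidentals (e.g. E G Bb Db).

F# G# B# D#

V42/V is a secondary dominant — the dominant seventh of V. V in F# major is C#, so the applied chord's root is G#, a perfect fifth above.
Building a dominant seventh chord on G# gives G#-B#-D#-F#.
The figured bass 42 indicates third inversion, placing the seventh (F#) in the bass: F#-G#-B#-D#.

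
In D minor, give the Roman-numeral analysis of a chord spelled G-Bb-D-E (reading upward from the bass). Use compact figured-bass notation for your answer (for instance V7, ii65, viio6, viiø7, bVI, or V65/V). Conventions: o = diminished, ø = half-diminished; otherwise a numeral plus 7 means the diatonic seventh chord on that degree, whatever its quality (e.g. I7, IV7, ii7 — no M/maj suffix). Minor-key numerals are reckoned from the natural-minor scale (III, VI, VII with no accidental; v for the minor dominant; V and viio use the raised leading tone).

The pitches E-G-Bb-D form a half-diminished seventh chord rooted on E.
In D minor, E is the supertonic; the diatonic half-diminished seventh chord there is iiø7.
With G in the bass the chord is in first inversion, so the figured bass is 65.

iiø65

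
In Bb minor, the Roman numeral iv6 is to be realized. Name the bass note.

iv in Bb minor has root Eb; the chord is Eb-Gb-Bb.
The figure 6 means first inversion — the third is in the bass.

Gb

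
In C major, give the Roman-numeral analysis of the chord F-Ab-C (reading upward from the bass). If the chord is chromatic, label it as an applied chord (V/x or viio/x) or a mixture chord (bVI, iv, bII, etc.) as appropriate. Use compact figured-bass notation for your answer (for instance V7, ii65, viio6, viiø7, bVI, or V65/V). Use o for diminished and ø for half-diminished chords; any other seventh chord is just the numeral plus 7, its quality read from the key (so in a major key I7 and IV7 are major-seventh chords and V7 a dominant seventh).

iv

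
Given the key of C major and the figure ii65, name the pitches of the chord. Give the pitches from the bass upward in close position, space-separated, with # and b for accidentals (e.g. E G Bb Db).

F A C D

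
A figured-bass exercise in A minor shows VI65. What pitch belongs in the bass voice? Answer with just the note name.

A

VI in A minor has root F; the chord is F-A-C-E.
The figure 65 means first inversion — the third is in the bass.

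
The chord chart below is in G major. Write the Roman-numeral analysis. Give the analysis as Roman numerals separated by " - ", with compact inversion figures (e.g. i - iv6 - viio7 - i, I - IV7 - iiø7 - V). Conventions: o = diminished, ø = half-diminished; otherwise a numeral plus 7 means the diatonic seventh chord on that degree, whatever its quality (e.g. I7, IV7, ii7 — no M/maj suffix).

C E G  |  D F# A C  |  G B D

IV - V7 - I

C-E-G has root C, degree 4 in G major, so IV.
D-F#-A-C: dominant seventh chord on D = scale degree 5 → V7.
G-B-D has root G, degree 1 in G major, so I.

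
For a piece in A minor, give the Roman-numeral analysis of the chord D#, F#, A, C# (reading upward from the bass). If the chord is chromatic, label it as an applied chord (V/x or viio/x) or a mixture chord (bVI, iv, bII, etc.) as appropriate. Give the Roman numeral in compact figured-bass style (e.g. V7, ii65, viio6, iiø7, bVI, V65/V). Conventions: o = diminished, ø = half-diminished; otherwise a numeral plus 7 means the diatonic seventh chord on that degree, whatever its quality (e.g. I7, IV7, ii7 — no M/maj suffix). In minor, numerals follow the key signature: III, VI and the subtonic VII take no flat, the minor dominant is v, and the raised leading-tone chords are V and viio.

Stacked in thirds the chord is D#-F#-A-C#: a half-diminished seventh chord on D#.
D# sits a half step below E (V in A minor); a diminished chord there is the applied leading-tone chord of V.

viiø7/V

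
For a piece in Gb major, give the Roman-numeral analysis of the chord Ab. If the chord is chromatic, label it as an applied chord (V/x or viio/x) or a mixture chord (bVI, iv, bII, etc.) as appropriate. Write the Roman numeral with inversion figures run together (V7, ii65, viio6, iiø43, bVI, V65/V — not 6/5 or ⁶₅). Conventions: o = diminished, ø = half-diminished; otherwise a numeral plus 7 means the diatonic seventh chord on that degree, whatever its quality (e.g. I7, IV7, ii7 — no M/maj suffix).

The pitches Ab-C-Eb form a major triad rooted on Ab.
Ab is not a diatonic chord root with this quality in Gb major, but it lies a perfect fifth above Db (V), so the chord functions as an applied dominant of V.

V/V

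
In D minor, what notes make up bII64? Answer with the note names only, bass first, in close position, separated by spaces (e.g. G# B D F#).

Bb Eb G

bII64 is the Neapolitan chord — a major triad on the lowered second degree. In D minor that root is Eb.
So the chord is Eb-G-Bb, a major triad.
The figured bass 64 indicates second inversion, placing the fifth (Bb) in the bass: Bb-Eb-G.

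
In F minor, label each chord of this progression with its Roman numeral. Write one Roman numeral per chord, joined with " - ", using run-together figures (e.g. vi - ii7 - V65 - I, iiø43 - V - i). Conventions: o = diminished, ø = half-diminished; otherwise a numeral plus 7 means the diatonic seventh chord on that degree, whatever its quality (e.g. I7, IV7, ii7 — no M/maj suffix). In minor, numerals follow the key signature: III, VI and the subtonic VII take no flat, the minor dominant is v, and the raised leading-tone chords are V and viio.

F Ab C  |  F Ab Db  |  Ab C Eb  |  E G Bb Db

i - VI6 - III - viio7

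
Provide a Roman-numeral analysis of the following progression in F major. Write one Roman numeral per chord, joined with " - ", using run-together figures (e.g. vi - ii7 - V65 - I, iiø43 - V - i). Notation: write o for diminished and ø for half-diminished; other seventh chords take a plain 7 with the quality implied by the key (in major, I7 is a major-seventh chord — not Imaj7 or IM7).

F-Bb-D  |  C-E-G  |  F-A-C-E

IV64 - V - I7

F-Bb-D: major triad on Bb = scale degree 4 → IV64.
C-E-G: major triad on C = scale degree 5 → V.
F-A-C-E: major seventh chord on F = scale degree 1 → I7.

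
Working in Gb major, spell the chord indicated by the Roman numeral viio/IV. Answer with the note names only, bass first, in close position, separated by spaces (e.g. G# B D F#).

Bb Db Fb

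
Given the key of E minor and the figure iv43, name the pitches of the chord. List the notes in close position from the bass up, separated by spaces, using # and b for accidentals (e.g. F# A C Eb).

E G A C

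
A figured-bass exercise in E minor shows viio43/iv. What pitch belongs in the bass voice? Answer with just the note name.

The applied chord viio43/iv is rooted on G#: G#-B-D-F.
The figure 43 means second inversion — the fifth is in the bass.

D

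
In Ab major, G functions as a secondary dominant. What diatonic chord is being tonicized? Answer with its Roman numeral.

iii

The chord is a major triad on G.
A dominant resolves down a perfect fifth: G → C. In Ab major, C is scale degree 3, i.e. iii.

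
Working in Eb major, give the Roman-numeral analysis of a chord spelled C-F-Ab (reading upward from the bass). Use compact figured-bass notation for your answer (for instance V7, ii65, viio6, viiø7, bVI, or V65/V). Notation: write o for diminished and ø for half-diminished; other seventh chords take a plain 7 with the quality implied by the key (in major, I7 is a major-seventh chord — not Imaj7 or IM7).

ii64

The pitches F-Ab-C form a minor triad rooted on F.
F is scale degree 2 in Eb major, and a minor triad on that degree is written ii.
With C in the bass the chord is in second inversion, so the figured bass is 64.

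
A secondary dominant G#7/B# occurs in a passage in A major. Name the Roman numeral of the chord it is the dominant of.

iii

The chord is a dominant seventh chord on G#.
A dominant resolves down a perfect fifth: G# → C#. In A major, C# is scale degree 3, i.e. iii.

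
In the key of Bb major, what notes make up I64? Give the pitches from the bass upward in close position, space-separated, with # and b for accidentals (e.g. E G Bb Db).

In Bb major, scale degree 1 is Bb, and the diatonic chord built there is a major triad.
Stacking thirds from Bb gives Bb-D-F.
With the 64 figure the chord is in second inversion; from the bass F upward in close position it reads F-Bb-D.

F Bb D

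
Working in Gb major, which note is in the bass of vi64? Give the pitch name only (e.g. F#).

vi in Gb major has root Eb; the chord is Eb-Gb-Bb.
The figure 64 means second inversion — the fifth is in the bass.

Bb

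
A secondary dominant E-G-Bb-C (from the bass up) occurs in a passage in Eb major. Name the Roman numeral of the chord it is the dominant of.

ii

The chord is a dominant seventh chord on C.
A dominant resolves down a perfect fifth: C → F. In Eb major, F is scale degree 2, i.e. ii.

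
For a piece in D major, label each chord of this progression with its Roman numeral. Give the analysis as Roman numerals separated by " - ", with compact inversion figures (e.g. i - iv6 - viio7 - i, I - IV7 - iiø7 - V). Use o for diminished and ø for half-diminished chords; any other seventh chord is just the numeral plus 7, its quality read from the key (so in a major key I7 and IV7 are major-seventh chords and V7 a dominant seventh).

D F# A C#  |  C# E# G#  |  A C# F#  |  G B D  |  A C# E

D-F#-A-C#: major seventh chord on D = scale degree 1 → I7.
C#-E#-G#: a major triad on C#, the applied dominant of iii → V/iii.
A-C#-F#: minor triad on F# = scale degree 3 → iii6.
G-B-D: root G is the subdominant; major triad there is IV.
A-C#-E has root A, degree 5 in D major, so V.

I7 - V/iii - iii6 - IV - V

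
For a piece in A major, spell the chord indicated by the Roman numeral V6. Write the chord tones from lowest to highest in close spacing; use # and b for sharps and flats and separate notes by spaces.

The numeral's case and figure indicate a major triad. In A major its root, the dominant, is E.
That chord is spelled E-G#-B.
With the 6 figure the chord is in first inversion; from the bass G# upward in close position it reads G#-B-E.

G# B E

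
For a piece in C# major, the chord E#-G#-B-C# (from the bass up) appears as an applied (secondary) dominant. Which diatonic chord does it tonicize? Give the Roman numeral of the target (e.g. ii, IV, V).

The chord is a dominant seventh chord on C#.
A dominant resolves down a perfect fifth: C# → F#. In C# major, F# is scale degree 4, i.e. IV.

IV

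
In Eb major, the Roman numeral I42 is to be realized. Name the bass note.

D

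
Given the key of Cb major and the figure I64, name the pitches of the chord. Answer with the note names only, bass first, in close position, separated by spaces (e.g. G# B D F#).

Gb Cb Eb

The numeral's case and figure indicate a major triad. In Cb major its root, scale degree 1, is Cb.
Stacking thirds from Cb gives Cb-Eb-Gb.
The figured bass 64 indicates second inversion, placing the fifth (Gb) in the bass: Gb-Cb-Eb.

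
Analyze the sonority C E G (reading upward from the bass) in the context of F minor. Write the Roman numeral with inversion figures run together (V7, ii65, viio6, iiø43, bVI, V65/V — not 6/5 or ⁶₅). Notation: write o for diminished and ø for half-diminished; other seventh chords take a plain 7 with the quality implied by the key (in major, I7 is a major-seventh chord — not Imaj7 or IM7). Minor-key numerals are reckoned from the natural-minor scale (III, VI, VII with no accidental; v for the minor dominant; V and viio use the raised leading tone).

The pitches C-E-G form a major triad rooted on C.
C is scale degree 5 in F minor, and a major triad on that degree is written V.

V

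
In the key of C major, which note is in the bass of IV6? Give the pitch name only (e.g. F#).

A

IV in C major has root F; the chord is F-A-C.
The figure 6 means first inversion — the third is in the bass.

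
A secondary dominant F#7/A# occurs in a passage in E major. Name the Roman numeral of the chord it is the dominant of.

V

The chord is a dominant seventh chord on F#.
A dominant resolves down a perfect fifth: F# → B. In E major, B is scale degree 5, i.e. V.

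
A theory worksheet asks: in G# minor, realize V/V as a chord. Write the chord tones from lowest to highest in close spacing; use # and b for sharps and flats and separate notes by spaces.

The slash means an applied dominant: we want the dominant of V. In G# minor, V is D# major, and its dominant is built on A#.
Building a major triad on A# gives A#-C##-E#.

A# C## E#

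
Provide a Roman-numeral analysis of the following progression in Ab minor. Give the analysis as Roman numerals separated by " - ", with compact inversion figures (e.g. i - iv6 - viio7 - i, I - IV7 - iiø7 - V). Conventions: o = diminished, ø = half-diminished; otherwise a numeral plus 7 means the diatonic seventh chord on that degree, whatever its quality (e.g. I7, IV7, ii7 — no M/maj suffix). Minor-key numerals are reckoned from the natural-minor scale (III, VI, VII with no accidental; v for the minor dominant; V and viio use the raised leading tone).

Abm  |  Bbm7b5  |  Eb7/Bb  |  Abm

Abm has root Ab, degree 1 in Ab minor, so i.
Bbm7b5: half-diminished seventh chord on Bb = scale degree 2 → iiø7.
Eb7/Bb has root Eb, degree 5 in Ab minor, so V43.
Abm: minor triad on Ab = scale degree 1 → i.

i - iiø7 - V43 - i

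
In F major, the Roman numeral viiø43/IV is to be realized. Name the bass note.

Eb

The applied chord viiø43/IV is rooted on A: A-C-Eb-G.
The figure 43 means second inversion — the fifth is in the bass.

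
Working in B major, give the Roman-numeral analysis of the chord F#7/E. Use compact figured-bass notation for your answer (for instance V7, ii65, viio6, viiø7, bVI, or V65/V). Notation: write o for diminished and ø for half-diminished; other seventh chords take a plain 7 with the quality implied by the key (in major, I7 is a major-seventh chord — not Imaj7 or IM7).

V42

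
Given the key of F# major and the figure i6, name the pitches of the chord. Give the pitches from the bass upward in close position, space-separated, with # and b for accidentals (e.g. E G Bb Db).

A C# F#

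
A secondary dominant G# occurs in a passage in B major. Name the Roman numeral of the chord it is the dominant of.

The chord is a major triad on G#.
A dominant resolves down a perfect fifth: G# → C#. In B major, C# is scale degree 2, i.e. ii.

ii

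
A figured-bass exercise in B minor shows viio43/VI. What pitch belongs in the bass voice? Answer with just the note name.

C

The applied chord viio43/VI is rooted on F#: F#-A-C-Eb.
The figure 43 means second inversion — the fifth is in the bass.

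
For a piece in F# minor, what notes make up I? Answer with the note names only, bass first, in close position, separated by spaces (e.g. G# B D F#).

F# A# C#

Scale degree 1 in F# minor is F#; here the chord built on it is altered to a major triad. I is the major tonic (Picardy third), borrowed from the parallel major.
So the chord is F#-A#-C#.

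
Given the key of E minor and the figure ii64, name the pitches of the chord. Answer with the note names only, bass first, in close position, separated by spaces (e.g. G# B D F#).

Scale degree 2 in E minor is F#; here the chord built on it is altered to a minor triad. ii64 is the minor supertonic, borrowed from the parallel major (the Dorian ii).
So the chord is F#-A-C#, a minor triad.
The figured bass 64 indicates second inversion, placing the fifth (C#) in the bass: C#-F#-A.

C# F# A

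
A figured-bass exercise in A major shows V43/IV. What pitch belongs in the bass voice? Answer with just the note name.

E

The applied chord V43/IV is rooted on A: A-C#-E-G.
The figure 43 means second inversion — the fifth is in the bass.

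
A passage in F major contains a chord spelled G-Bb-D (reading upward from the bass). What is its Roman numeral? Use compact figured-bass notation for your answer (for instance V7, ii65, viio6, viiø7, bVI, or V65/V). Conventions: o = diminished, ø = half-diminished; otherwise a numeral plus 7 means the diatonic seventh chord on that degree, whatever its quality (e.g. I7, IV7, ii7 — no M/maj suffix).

ii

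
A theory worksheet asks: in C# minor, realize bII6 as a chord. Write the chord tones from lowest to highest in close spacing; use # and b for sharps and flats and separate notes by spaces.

F# A D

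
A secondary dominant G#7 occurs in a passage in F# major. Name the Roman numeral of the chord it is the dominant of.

The chord is a dominant seventh chord on G#.
A dominant resolves down a perfect fifth: G# → C#. In F# major, C# is scale degree 5, i.e. V.

V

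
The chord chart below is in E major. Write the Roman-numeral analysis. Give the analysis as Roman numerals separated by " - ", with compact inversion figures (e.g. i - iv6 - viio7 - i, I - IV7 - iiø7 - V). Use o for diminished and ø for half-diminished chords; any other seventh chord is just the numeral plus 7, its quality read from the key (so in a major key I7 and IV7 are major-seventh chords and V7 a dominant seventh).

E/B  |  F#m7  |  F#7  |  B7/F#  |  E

E/B has root E, degree 1 in E major, so I64.
F#m7: minor seventh chord on F# = scale degree 2 → ii7.
F#7: a dominant seventh chord on F#, the applied dominant of V → V7/V.
B7/F# has root B, degree 5 in E major, so V43.
E has root E, degree 1 in E major, so I.

I64 - ii7 - V7/V - V43 - I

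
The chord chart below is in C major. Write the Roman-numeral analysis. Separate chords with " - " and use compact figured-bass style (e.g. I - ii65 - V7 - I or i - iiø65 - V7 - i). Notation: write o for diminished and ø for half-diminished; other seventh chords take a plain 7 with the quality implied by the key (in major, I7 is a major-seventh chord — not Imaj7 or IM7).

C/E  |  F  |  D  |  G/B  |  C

C/E: major triad on C = scale degree 1 → I6.
F: major triad on F = scale degree 4 → IV.
D: a major triad on D, the applied dominant of V → V/V.
G/B has root G, degree 5 in C major, so V6.
C: major triad on C = scale degree 1 → I.

I6 - IV - V/V - V6 - I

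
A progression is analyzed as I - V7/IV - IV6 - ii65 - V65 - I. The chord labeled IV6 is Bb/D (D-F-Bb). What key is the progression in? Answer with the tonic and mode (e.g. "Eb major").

F major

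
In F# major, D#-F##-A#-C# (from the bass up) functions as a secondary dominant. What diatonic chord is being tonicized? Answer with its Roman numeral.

ii

The chord is a dominant seventh chord on D#.
A dominant resolves down a perfect fifth: D# → G#. In F# major, G# is scale degree 2, i.e. ii.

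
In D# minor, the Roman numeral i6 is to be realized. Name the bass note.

F#

i in D# minor has root D#; the chord is D#-F#-A#.
The figure 6 means first inversion — the third is in the bass.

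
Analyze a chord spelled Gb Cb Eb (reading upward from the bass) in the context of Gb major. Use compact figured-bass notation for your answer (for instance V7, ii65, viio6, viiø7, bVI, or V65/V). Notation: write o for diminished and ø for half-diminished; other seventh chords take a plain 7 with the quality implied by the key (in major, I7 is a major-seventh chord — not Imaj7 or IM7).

IV64

Stacked in thirds the chord is Cb-Eb-Gb: a major triad on Cb.
Cb is scale degree 4 in Gb major, and a major triad on that degree is written IV.
With Gb in the bass the chord is in second inversion, so the figured bass is 64.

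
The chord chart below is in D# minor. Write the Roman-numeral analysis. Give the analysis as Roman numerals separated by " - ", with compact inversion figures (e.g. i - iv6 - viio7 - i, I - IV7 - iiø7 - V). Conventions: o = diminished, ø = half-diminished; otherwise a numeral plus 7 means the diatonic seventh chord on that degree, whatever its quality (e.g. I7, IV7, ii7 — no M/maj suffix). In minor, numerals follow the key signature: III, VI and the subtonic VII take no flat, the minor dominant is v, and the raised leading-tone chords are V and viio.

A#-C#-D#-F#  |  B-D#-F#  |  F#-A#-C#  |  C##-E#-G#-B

A#-C#-D#-F#: minor seventh chord on D# = scale degree 1 → i43.
B-D#-F# has root B, degree 6 in D# minor, so VI.
F#-A#-C# has root F#, degree 3 in D# minor, so III.
C##-E#-G#-B: fully diminished seventh chord on C## = scale degree 7 → viio7.

i43 - VI - III - viio7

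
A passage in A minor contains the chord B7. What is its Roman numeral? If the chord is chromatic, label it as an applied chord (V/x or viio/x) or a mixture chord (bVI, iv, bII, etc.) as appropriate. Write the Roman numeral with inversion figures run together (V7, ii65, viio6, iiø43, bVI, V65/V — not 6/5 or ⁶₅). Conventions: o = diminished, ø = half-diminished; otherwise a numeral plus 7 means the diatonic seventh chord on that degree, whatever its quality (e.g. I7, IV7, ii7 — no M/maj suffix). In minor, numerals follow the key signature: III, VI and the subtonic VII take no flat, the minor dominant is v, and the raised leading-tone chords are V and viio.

Stacked in thirds the chord is B-D#-F#-A: a dominant seventh chord on B.
B is not a diatonic chord root with this quality in A minor, but it lies a perfect fifth above E (V), so the chord functions as an applied dominant of V.

V7/V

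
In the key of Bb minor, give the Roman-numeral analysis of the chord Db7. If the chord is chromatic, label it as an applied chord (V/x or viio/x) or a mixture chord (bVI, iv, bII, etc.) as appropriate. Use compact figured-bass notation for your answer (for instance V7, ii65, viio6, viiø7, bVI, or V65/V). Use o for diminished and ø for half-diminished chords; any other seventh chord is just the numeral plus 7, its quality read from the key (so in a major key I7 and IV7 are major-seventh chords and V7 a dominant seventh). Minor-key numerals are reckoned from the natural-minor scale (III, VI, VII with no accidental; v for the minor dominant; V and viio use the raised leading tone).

Stacked in thirds the chord is Db-F-Ab-Cb: a dominant seventh chord on Db.
Db is not a diatonic chord root with this quality in Bb minor, but it lies a perfect fifth above Gb (VI), so the chord functions as an applied dominant of VI.

V7/VI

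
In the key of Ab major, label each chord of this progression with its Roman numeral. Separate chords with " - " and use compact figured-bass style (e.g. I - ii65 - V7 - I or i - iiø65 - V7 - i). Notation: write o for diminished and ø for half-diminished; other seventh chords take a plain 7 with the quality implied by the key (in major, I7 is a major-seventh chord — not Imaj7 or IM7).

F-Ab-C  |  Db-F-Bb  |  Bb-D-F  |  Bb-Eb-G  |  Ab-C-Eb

F-Ab-C: root F is the submediant; minor triad there is vi.
Db-F-Bb: root Bb is the supertonic; minor triad there is ii6.
Bb-D-F: a major triad on Bb, the applied dominant of V → V/V.
Bb-Eb-G has root Eb, degree 5 in Ab major, so V64.
Ab-C-Eb: root Ab is the tonic; major triad there is I.

vi - ii6 - V/V - V64 - I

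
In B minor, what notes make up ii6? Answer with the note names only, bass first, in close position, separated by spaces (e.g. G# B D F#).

E G# C#

Scale degree 2 in B minor is C#; here the chord built on it is altered to a minor triad. ii6 is the minor supertonic, borrowed from the parallel major (the Dorian ii).
So the chord is C#-E-G#, a minor triad.
The figured bass 6 indicates first inversion, placing the third (E) in the bass: E-G#-C#.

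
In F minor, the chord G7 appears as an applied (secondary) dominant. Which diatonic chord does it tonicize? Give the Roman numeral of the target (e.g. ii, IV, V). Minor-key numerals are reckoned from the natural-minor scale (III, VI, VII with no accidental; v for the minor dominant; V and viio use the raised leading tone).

V

The chord is a dominant seventh chord on G.
A dominant resolves down a perfect fifth: G → C. In F minor, C is scale degree 5, i.e. V.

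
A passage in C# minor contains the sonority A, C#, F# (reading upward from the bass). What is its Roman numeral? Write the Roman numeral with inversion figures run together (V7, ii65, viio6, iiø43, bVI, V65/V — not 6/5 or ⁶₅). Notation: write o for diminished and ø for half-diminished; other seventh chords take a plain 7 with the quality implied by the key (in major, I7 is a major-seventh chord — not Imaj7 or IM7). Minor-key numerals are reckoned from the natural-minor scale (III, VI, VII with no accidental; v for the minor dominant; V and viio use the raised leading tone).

iv6

Stacked in thirds the chord is F#-A-C#: a minor triad on F#.
In C# minor, F# is the subdominant; the diatonic minor triad there is iv.
With A in the bass the chord is in first inversion, so the figured bass is 6.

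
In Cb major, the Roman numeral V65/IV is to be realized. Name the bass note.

The applied chord V65/IV is rooted on Cb: Cb-Eb-Gb-Bbb.
The figure 65 means first inversion — the third is in the bass.

Eb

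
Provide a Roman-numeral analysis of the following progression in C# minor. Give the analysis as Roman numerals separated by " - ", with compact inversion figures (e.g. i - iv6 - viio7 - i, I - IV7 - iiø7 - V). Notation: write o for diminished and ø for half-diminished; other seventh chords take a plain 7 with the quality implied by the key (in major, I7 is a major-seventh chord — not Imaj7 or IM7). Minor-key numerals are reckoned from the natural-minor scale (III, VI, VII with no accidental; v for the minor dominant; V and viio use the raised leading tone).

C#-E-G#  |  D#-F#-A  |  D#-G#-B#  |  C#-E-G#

C#-E-G#: root C# is the tonic; minor triad there is i.
D#-F#-A: root D# is the supertonic; diminished triad there is iio.
D#-G#-B#: root G# is the dominant; major triad there is V64.
C#-E-G#: root C# is the tonic; minor triad there is i.

i - iio - V64 - i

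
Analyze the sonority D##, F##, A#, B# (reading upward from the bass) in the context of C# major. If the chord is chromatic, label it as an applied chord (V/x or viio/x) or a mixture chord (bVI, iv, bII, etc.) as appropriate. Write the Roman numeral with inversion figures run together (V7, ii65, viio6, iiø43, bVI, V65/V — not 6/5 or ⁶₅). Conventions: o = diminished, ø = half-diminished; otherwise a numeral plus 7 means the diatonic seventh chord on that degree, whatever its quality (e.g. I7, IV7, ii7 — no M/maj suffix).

The pitches B#-D##-F##-A# form a dominant seventh chord rooted on B#.
B# is not a diatonic chord root with this quality in C# major, but it lies a perfect fifth above E# (iii), so the chord functions as an applied dominant of iii.
With D## in the bass the chord is in first inversion, so the figured bass is 65.

V65/iii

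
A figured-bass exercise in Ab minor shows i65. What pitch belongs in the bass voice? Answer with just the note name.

Cb

i in Ab minor has root Ab; the chord is Ab-Cb-Eb-Gb.
The figure 65 means first inversion — the third is in the bass.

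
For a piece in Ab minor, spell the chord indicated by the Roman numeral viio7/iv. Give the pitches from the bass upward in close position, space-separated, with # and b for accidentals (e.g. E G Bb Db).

C Eb Gb Bbb

The slash marks an applied leading-tone chord: viio of iv. In Ab minor, iv is Db, so the leading tone to it is C, a half step below.
Building a fully diminished seventh chord on C gives C-Eb-Gb-Bbb.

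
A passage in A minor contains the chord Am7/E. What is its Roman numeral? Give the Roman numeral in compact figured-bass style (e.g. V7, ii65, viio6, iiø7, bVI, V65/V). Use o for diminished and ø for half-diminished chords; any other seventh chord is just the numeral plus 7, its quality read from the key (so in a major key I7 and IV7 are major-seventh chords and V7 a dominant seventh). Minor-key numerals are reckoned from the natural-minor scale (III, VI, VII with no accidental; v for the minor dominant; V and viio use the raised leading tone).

i43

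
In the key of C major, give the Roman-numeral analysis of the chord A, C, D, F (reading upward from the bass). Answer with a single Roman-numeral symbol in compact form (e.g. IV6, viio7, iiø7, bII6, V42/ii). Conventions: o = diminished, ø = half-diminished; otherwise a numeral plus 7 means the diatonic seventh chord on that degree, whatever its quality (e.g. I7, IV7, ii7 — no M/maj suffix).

ii43

Stacked in thirds the chord is D-F-A-C: a minor seventh chord on D.
D is scale degree 2 in C major, and a minor seventh chord on that degree is written ii7.
With A in the bass the chord is in second inversion, so the figured bass is 43.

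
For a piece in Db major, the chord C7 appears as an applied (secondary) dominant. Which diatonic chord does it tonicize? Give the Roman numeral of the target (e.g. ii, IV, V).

The chord is a dominant seventh chord on C.
A dominant resolves down a perfect fifth: C → F. In Db major, F is scale degree 3, i.e. iii.

iii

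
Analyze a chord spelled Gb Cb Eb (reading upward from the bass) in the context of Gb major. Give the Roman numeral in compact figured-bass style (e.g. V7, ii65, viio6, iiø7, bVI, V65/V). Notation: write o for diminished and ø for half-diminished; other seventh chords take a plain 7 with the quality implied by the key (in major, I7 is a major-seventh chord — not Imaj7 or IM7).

IV64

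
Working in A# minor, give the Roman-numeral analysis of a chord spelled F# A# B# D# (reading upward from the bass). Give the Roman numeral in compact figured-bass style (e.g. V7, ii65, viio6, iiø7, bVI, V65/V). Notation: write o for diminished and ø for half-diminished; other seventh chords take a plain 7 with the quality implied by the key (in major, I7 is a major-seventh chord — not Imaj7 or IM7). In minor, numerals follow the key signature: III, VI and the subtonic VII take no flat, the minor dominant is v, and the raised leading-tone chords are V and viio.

Stacked in thirds the chord is B#-D#-F#-A#: a half-diminished seventh chord on B#.
In A# minor, B# is the supertonic; the diatonic half-diminished seventh chord there is iiø7.
With F# in the bass the chord is in second inversion, so the figured bass is 43.

iiø43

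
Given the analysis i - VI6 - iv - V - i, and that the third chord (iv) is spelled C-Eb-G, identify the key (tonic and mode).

iv is given as C-Eb-G — a minor triad with root C.
iv on C implies C is the subdominant; that puts the tonic at G, and the lowercase numeral fits minor mode.

G minor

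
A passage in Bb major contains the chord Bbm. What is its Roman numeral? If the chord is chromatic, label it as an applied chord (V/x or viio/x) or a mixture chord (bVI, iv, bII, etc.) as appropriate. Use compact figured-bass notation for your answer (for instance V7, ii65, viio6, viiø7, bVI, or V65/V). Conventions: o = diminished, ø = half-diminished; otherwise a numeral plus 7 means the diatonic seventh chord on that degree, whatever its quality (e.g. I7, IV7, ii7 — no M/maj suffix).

The pitches Bb-Db-F form a minor triad rooted on Bb.
Bb is the first degree of Bb major. This is the minor tonic, borrowed from the parallel minor.

i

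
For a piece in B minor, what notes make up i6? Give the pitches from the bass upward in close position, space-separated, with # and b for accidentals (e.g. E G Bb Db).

The numeral's case and figure indicate a minor triad. In B minor its root, the tonic, is B.
That chord is spelled B-D-F#.
The figured bass 6 indicates first inversion, placing the third (D) in the bass: D-F#-B.

D F# B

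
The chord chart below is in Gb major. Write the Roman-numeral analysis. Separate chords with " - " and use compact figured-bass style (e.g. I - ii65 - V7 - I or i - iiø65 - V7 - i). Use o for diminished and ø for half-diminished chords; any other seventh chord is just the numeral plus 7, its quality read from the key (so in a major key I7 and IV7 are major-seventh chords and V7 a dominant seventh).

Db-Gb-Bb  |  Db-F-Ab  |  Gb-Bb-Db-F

I64 - V - I7

Db-Gb-Bb: root Gb is the tonic; major triad there is I64.
Db-F-Ab: root Db is the dominant; major triad there is V.
Gb-Bb-Db-F: major seventh chord on Gb = scale degree 1 → I7.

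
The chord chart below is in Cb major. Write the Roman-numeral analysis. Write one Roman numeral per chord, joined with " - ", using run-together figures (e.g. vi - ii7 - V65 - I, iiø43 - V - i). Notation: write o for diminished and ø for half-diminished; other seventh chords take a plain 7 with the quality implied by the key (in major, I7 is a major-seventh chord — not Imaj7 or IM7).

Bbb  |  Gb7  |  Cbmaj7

bVII - V7 - I7

Bbb is non-diatonic — bVII, a mixture chord from Cb minor.
Gb7: dominant seventh chord on Gb = scale degree 5 → V7.
Cbmaj7 has root Cb, degree 1 in Cb major, so I7.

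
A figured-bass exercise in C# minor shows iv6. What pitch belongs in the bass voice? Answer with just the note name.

iv in C# minor has root F#; the chord is F#-A-C#.
The figure 6 means first inversion — the third is in the bass.

A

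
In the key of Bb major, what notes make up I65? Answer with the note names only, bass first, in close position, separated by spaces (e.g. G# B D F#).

In Bb major, scale degree 1 is Bb, and the diatonic chord built there is a major seventh chord.
That chord is spelled Bb-D-F-A.
The figured bass 65 indicates first inversion, placing the third (D) in the bass: D-F-A-Bb.

D F A Bb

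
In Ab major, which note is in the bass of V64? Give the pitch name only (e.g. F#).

Bb

V in Ab major has root Eb; the chord is Eb-G-Bb.
The figure 64 means second inversion — the fifth is in the bass.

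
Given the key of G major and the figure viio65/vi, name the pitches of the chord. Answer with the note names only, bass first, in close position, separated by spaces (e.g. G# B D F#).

F# A C D#

The slash marks an applied leading-tone chord: viio of vi. In G major, vi is E, so the leading tone to it is D#, a half step below.
Building a fully diminished seventh chord on D# gives D#-F#-A-C.
The figured bass 65 indicates first inversion, placing the third (F#) in the bass: F#-A-C-D#.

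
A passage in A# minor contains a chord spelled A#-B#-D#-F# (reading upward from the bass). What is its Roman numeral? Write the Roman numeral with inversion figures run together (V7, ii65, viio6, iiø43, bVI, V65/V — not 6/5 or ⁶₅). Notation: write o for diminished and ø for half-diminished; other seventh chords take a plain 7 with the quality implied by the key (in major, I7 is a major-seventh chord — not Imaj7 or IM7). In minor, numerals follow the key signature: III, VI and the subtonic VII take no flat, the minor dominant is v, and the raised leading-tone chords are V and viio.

The pitches B#-D#-F#-A# form a half-diminished seventh chord rooted on B#.
B# is scale degree 2 in A# minor, and a half-diminished seventh chord on that degree is written iiø7.
With A# in the bass the chord is in third inversion, so the figured bass is 42.

iiø42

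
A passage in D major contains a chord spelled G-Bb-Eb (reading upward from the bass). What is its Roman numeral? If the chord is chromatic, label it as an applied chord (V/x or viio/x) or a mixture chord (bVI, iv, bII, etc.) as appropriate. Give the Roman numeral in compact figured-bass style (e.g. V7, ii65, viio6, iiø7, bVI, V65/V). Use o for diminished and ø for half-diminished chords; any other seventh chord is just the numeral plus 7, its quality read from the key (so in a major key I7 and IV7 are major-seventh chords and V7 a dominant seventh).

bII6

Stacked in thirds the chord is Eb-G-Bb: a major triad on Eb.
Eb is the lowered second degree of D major (diatonic 2 would be E). This is the Neapolitan sixth — a major triad on the lowered second degree, here in its customary first inversion.
With G in the bass the chord is in first inversion, so the figured bass is 6.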